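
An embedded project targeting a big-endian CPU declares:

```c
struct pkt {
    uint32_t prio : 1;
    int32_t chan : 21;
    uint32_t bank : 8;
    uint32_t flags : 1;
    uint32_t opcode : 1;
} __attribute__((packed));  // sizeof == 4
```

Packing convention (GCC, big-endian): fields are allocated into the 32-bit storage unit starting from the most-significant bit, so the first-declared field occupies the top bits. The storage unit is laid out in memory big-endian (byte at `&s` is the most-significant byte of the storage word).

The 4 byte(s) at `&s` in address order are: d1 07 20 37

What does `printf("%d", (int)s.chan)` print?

-769592

[0]=0xd1 [1]=0x07 [2]=0x20 [3]=0x37 (big-endian) → word 0xd1072037
prio [31+:1] = (word>>31) & 0x1 = 1
chan [10+:21] = (word>>10) & 0x1fffff = 1327560  ←
bank [2+:8] = (word>>2) & 0xff = 13
flags [1+:1] = (word>>1) & 0x1 = 1
opcode [0+:1] = (word>>0) & 0x1 = 1
chan signed 21b, MSB=1: 1327560 - 2097152 = -769592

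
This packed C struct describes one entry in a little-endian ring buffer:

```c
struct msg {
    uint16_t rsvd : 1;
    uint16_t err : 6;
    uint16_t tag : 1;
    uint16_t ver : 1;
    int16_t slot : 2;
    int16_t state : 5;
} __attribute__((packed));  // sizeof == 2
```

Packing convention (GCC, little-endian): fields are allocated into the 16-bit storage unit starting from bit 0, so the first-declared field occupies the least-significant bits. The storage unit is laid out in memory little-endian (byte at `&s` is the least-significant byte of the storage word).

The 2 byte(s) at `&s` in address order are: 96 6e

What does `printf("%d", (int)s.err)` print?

[0]=0x96 [1]=0x6e (little-endian) → word 0x6e96
rsvd:1 @ bit 0 → (0x6e96>>0)&0x1 = 0x0
err:6 @ bit 1 → (0x6e96>>1)&0x3f = 0xb  ←
tag:1 @ bit 7 → (0x6e96>>7)&0x1 = 0x1
ver:1 @ bit 8 → (0x6e96>>8)&0x1 = 0x0
slot:2 @ bit 9 → (0x6e96>>9)&0x3 = 0x3
state:5 @ bit 11 → (0x6e96>>11)&0x1f = 0xd

11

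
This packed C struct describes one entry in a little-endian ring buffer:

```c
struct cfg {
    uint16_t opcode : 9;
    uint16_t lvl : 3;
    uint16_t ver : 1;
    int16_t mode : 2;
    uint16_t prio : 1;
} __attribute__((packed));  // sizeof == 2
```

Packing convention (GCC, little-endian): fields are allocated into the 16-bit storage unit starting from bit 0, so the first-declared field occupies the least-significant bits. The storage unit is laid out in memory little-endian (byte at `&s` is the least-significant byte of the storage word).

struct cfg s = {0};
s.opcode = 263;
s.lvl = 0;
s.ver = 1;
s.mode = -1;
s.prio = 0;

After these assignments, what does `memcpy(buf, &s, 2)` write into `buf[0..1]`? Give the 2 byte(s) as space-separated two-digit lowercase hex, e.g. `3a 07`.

07 71

[0+:9] opcode=263 & 0x1ff = 0x107; word=0x0107
[9+:3] lvl=0 & 0x7 = 0x0; word=0x0107
[12+:1] ver=1 & 0x1 = 0x1; word=0x1107
[13+:2] mode=-1 & 0x3 = 0x3; word=0x7107
[15+:1] prio=0 & 0x1 = 0x0; word=0x7107
word = 0x7107 → little-endian bytes:
  [0]=0x07  [1]=0x71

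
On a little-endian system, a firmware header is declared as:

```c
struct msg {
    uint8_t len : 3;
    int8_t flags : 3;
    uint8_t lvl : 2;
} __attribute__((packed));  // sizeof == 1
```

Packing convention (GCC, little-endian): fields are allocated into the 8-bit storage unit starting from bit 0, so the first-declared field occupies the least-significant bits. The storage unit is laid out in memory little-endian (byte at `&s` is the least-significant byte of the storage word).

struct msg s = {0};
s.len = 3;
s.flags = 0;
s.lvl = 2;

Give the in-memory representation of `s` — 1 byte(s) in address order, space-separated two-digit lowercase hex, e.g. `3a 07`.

[0+:3] len=3 & 0x7 = 0x3; word=0x03
[3+:3] flags=0 & 0x7 = 0x0; word=0x03
[6+:2] lvl=2 & 0x3 = 0x2; word=0x83
word = 0x83 → little-endian bytes:
  [0]=0x83

83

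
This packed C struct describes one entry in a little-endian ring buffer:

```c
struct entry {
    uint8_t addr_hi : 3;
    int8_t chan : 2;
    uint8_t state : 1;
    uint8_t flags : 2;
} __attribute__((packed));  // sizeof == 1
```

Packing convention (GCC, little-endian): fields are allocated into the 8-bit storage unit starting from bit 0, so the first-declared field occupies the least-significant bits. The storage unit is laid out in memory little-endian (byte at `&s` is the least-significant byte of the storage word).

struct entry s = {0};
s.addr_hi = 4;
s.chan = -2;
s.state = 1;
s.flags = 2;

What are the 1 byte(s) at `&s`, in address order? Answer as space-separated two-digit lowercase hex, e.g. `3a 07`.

addr_hi (3b) val=4 bits=0x4 at bit 0: 0x04
chan (2b) val=-2 bits=0x2 at bit 3: 0x14
state (1b) val=1 bits=0x1 at bit 5: 0x34
flags (2b) val=2 bits=0x2 at bit 6: 0xb4
word = 0xb4 → little-endian bytes:
  [0]=0xb4

b4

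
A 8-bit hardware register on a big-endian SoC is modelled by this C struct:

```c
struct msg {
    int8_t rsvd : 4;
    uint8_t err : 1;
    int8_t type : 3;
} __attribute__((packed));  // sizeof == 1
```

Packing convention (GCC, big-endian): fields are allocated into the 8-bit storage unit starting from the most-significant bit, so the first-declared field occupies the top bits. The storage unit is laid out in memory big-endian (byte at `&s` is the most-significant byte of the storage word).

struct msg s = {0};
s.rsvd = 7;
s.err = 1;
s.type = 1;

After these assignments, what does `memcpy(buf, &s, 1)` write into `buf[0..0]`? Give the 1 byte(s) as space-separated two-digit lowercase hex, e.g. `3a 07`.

79

rsvd:4 = 7 → 0x7 << 4 → word 0x70
err:1 = 1 → 0x1 << 3 → word 0x78
type:3 = 1 → 0x1 << 0 → word 0x79
word = 0x79 → big-endian bytes:
  [0]=0x79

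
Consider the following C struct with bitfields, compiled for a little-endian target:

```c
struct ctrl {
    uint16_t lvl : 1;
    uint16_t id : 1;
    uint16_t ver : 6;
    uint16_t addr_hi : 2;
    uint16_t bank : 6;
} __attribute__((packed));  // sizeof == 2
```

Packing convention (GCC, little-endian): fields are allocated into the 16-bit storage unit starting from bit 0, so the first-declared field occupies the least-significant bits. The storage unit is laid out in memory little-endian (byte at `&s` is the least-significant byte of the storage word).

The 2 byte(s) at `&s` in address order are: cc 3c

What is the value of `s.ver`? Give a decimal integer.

[0]=0xcc [1]=0x3c (little-endian) → word 0x3ccc
lvl:1 @ bit 0 → (0x3ccc>>0)&0x1 = 0x0
id:1 @ bit 1 → (0x3ccc>>1)&0x1 = 0x0
ver:6 @ bit 2 → (0x3ccc>>2)&0x3f = 0x33  ←
addr_hi:2 @ bit 8 → (0x3ccc>>8)&0x3 = 0x0
bank:6 @ bit 10 → (0x3ccc>>10)&0x3f = 0xf

51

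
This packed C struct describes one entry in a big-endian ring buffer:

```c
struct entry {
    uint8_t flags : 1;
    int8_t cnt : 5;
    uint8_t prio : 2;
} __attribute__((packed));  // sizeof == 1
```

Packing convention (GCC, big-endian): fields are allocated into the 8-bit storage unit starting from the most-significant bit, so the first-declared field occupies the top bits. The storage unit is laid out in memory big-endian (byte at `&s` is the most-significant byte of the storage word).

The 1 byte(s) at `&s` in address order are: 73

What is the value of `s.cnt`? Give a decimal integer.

[0]=0x73 (big-endian) → word 0x73
flags:1 @ bit 7 → (0x73>>7)&0x1 = 0x0
cnt:5 @ bit 2 → (0x73>>2)&0x1f = 0x1c  ←
prio:2 @ bit 0 → (0x73>>0)&0x3 = 0x3
cnt signed 5b, MSB=1: 28 - 32 = -4

-4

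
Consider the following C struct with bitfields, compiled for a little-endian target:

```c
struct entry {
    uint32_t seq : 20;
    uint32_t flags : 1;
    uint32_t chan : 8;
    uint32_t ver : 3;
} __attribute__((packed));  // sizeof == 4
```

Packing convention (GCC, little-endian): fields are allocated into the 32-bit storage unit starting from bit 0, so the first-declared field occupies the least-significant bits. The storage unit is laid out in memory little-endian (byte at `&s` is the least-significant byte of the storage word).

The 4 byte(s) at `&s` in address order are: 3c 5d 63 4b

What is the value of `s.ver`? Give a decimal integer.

[0]=0x3c [1]=0x5d [2]=0x63 [3]=0x4b (little-endian) → word 0x4b635d3c
seq [0+:20] = (word>>0) & 0xfffff = 220476
flags [20+:1] = (word>>20) & 0x1 = 0
chan [21+:8] = (word>>21) & 0xff = 91
ver [29+:3] = (word>>29) & 0x7 = 2  ←

2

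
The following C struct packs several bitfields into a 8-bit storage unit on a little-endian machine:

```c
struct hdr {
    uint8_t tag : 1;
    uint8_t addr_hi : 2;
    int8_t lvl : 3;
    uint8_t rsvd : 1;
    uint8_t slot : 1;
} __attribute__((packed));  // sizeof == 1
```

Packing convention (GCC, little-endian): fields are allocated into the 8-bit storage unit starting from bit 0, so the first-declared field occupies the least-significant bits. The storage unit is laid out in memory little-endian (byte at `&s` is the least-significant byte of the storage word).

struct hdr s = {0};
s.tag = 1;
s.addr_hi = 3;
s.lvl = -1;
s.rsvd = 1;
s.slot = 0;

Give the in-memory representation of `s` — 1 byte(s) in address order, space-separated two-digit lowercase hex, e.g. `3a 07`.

7f

tag (1b) val=1 bits=0x1 at bit 0: 0x01
addr_hi (2b) val=3 bits=0x3 at bit 1: 0x07
lvl (3b) val=-1 bits=0x7 at bit 3: 0x3f
rsvd (1b) val=1 bits=0x1 at bit 6: 0x7f
slot (1b) val=0 bits=0x0 at bit 7: 0x7f
word = 0x7f → little-endian bytes:
  [0]=0x7f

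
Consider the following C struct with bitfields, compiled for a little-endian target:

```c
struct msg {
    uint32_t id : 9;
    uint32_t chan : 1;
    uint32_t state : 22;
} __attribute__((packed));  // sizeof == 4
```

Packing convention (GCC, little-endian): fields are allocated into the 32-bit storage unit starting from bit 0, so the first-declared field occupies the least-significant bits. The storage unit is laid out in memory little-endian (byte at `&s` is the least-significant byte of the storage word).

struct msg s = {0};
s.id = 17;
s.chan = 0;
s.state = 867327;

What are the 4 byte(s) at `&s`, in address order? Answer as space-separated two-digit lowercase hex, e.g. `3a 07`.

11 fc ef 34

id:9 = 17 → 0x11 << 0 → word 0x00000011
chan:1 = 0 → 0x0 << 9 → word 0x00000011
state:22 = 867327 → 0xd3bff << 10 → word 0x34effc11
word = 0x34effc11 → little-endian bytes:
  [0]=0x11  [1]=0xfc  [2]=0xef  [3]=0x34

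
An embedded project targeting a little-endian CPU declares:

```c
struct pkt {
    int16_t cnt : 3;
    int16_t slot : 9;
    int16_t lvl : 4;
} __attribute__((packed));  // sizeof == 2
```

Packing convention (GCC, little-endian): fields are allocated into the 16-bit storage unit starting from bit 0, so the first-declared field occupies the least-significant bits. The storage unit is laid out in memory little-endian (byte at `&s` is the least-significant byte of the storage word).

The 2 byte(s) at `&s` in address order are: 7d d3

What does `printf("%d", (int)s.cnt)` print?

[0]=0x7d [1]=0xd3 (little-endian) → word 0xd37d
cnt [0+:3] = (word>>0) & 0x7 = 5  ←
slot [3+:9] = (word>>3) & 0x1ff = 111
lvl [12+:4] = (word>>12) & 0xf = 13
cnt signed 3b, MSB=1: 5 - 8 = -3

-3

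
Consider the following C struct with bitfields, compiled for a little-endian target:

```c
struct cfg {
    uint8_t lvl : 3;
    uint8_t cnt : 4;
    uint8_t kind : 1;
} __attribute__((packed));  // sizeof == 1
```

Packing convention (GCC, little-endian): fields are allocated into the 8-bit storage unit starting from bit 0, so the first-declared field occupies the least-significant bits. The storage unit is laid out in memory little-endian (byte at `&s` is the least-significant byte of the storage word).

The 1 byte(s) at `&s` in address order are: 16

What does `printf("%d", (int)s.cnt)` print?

[0]=0x16 (little-endian) → word 0x16
lvl:3 @ bit 0 → (0x16>>0)&0x7 = 0x6
cnt:4 @ bit 3 → (0x16>>3)&0xf = 0x2  ←
kind:1 @ bit 7 → (0x16>>7)&0x1 = 0x0

2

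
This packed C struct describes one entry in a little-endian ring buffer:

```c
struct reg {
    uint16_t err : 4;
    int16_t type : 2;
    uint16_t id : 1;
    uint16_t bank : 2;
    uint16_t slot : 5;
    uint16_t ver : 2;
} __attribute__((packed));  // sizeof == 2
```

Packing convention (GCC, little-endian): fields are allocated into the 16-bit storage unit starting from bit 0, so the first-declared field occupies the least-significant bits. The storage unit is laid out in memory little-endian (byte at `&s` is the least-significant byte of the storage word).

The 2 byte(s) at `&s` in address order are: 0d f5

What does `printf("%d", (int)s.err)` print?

13

[0]=0x0d [1]=0xf5 (little-endian) → word 0xf50d
err [0+:4] = (word>>0) & 0xf = 13  ←
type [4+:2] = (word>>4) & 0x3 = 0
id [6+:1] = (word>>6) & 0x1 = 0
bank [7+:2] = (word>>7) & 0x3 = 2
slot [9+:5] = (word>>9) & 0x1f = 26
ver [14+:2] = (word>>14) & 0x3 = 3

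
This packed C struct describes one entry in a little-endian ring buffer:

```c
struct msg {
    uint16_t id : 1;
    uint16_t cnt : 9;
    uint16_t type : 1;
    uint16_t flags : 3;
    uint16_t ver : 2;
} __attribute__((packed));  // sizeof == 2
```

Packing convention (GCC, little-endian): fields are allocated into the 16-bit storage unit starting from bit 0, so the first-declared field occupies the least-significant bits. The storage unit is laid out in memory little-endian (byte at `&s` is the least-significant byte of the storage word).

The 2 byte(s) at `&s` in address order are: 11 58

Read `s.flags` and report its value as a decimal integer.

[0]=0x11 [1]=0x58 (little-endian) → word 0x5811
id:1 @ bit 0 → (0x5811>>0)&0x1 = 0x1
cnt:9 @ bit 1 → (0x5811>>1)&0x1ff = 0x8
type:1 @ bit 10 → (0x5811>>10)&0x1 = 0x0
flags:3 @ bit 11 → (0x5811>>11)&0x7 = 0x3  ←
ver:2 @ bit 14 → (0x5811>>14)&0x3 = 0x1

3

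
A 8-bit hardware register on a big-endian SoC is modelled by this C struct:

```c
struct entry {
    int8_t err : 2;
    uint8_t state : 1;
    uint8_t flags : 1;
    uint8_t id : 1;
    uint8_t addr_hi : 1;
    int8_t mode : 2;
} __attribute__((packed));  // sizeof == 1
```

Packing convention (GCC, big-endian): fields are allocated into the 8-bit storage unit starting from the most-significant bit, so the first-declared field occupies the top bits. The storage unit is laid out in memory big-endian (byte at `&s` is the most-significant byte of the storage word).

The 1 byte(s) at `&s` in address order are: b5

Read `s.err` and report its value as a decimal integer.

-2

[0]=0xb5 (big-endian) → word 0xb5
err [6+:2] = (word>>6) & 0x3 = 2  ←
state [5+:1] = (word>>5) & 0x1 = 1
flags [4+:1] = (word>>4) & 0x1 = 1
id [3+:1] = (word>>3) & 0x1 = 0
addr_hi [2+:1] = (word>>2) & 0x1 = 1
mode [0+:2] = (word>>0) & 0x3 = 1
err signed 2b, MSB=1: 2 - 4 = -2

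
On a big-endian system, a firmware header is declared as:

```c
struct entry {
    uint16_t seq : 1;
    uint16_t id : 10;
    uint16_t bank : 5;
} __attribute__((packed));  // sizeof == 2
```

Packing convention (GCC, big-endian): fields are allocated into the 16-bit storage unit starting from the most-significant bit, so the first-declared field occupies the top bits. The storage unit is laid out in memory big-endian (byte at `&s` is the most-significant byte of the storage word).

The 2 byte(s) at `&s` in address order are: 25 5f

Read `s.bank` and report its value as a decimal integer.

31

[0]=0x25 [1]=0x5f (big-endian) → word 0x255f
seq:1 @ bit 15 → (0x255f>>15)&0x1 = 0x0
id:10 @ bit 5 → (0x255f>>5)&0x3ff = 0x12a
bank:5 @ bit 0 → (0x255f>>0)&0x1f = 0x1f  ←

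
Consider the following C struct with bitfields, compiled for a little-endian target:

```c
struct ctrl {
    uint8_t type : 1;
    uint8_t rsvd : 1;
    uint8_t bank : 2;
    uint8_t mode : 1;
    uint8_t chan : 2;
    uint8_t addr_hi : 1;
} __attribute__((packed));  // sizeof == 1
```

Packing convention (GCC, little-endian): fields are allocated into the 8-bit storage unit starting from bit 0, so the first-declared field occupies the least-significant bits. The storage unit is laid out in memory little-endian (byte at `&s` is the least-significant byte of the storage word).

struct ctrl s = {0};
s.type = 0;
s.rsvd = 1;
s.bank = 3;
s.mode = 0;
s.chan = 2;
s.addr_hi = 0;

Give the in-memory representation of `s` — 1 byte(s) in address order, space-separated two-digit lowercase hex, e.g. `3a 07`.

4e

type:1 = 0 → 0x0 << 0 → word 0x00
rsvd:1 = 1 → 0x1 << 1 → word 0x02
bank:2 = 3 → 0x3 << 2 → word 0x0e
mode:1 = 0 → 0x0 << 4 → word 0x0e
chan:2 = 2 → 0x2 << 5 → word 0x4e
addr_hi:1 = 0 → 0x0 << 7 → word 0x4e
word = 0x4e → little-endian bytes:
  [0]=0x4e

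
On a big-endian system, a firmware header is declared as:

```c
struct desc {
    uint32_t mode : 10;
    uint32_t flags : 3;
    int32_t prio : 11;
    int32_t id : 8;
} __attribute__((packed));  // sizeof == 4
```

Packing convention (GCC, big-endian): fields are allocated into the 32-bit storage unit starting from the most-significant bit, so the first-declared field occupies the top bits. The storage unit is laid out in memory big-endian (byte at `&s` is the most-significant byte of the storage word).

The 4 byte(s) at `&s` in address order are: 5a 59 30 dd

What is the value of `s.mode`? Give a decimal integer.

[0]=0x5a [1]=0x59 [2]=0x30 [3]=0xdd (big-endian) → word 0x5a5930dd
mode:10 @ bit 22 → (0x5a5930dd>>22)&0x3ff = 0x169  ←
flags:3 @ bit 19 → (0x5a5930dd>>19)&0x7 = 0x3
prio:11 @ bit 8 → (0x5a5930dd>>8)&0x7ff = 0x130
id:8 @ bit 0 → (0x5a5930dd>>0)&0xff = 0xdd

361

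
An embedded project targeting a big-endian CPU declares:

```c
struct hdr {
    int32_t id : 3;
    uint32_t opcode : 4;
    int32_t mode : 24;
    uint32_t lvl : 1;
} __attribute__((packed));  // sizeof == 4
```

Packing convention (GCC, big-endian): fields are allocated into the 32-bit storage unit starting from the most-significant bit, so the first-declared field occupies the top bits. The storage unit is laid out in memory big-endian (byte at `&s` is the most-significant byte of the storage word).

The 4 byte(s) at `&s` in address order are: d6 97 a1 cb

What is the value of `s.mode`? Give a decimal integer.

[0]=0xd6 [1]=0x97 [2]=0xa1 [3]=0xcb (big-endian) → word 0xd697a1cb
id:3 @ bit 29 → (0xd697a1cb>>29)&0x7 = 0x6
opcode:4 @ bit 25 → (0xd697a1cb>>25)&0xf = 0xb
mode:24 @ bit 1 → (0xd697a1cb>>1)&0xffffff = 0x4bd0e5  ←
lvl:1 @ bit 0 → (0xd697a1cb>>0)&0x1 = 0x1
mode signed 24b, MSB=0: value = 4968677

4968677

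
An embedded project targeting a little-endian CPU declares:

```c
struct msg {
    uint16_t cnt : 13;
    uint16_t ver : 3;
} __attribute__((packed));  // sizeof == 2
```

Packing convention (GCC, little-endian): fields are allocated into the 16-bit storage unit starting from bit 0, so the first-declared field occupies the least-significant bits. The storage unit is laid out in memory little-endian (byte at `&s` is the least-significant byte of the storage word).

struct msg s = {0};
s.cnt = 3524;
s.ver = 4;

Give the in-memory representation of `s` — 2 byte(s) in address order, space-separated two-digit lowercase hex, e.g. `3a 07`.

[0+:13] cnt=3524 & 0x1fff = 0xdc4; word=0x0dc4
[13+:3] ver=4 & 0x7 = 0x4; word=0x8dc4
word = 0x8dc4 → little-endian bytes:
  [0]=0xc4  [1]=0x8d

c4 8d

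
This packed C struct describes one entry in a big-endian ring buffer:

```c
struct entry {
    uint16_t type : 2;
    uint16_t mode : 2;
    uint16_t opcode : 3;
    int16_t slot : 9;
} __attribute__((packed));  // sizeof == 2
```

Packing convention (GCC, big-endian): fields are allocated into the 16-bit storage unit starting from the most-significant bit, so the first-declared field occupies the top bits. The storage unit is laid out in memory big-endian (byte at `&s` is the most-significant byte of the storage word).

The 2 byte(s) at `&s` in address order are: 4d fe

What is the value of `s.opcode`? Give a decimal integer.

[0]=0x4d [1]=0xfe (big-endian) → word 0x4dfe
type:2 @ bit 14 → (0x4dfe>>14)&0x3 = 0x1
mode:2 @ bit 12 → (0x4dfe>>12)&0x3 = 0x0
opcode:3 @ bit 9 → (0x4dfe>>9)&0x7 = 0x6  ←
slot:9 @ bit 0 → (0x4dfe>>0)&0x1ff = 0x1fe

6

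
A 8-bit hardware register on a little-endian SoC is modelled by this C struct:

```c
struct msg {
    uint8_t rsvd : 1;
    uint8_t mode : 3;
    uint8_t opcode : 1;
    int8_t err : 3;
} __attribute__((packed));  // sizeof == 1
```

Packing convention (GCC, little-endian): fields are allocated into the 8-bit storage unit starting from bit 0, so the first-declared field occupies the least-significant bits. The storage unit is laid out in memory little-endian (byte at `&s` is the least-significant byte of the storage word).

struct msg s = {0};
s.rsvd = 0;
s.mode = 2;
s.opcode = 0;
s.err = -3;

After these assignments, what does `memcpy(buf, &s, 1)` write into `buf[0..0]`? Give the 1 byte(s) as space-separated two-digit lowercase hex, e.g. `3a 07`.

a4

[0+:1] rsvd=0 & 0x1 = 0x0; word=0x00
[1+:3] mode=2 & 0x7 = 0x2; word=0x04
[4+:1] opcode=0 & 0x1 = 0x0; word=0x04
[5+:3] err=-3 & 0x7 = 0x5; word=0xa4
word = 0xa4 → little-endian bytes:
  [0]=0xa4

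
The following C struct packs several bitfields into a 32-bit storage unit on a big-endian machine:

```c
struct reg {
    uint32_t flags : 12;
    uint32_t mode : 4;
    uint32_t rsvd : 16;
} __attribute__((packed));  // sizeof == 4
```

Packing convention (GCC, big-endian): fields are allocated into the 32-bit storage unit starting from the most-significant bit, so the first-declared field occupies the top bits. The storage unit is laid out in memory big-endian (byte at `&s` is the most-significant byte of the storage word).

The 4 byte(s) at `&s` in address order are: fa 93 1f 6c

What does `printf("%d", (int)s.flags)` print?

4009

[0]=0xfa [1]=0x93 [2]=0x1f [3]=0x6c (big-endian) → word 0xfa931f6c
flags [20+:12] = (word>>20) & 0xfff = 4009  ←
mode [16+:4] = (word>>16) & 0xf = 3
rsvd [0+:16] = (word>>0) & 0xffff = 8044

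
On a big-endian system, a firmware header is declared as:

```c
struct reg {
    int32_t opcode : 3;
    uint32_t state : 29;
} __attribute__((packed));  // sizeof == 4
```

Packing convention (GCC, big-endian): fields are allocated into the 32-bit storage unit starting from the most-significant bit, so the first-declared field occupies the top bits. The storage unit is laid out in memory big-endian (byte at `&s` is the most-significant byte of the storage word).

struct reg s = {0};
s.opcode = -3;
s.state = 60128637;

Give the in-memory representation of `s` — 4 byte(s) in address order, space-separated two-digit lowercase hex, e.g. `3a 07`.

opcode (3b) val=-3 bits=0x5 at bit 29: 0xa0000000
state (29b) val=60128637 bits=0x3957d7d at bit 0: 0xa3957d7d
word = 0xa3957d7d → big-endian bytes:
  [0]=0xa3  [1]=0x95  [2]=0x7d  [3]=0x7d

a3 95 7d 7d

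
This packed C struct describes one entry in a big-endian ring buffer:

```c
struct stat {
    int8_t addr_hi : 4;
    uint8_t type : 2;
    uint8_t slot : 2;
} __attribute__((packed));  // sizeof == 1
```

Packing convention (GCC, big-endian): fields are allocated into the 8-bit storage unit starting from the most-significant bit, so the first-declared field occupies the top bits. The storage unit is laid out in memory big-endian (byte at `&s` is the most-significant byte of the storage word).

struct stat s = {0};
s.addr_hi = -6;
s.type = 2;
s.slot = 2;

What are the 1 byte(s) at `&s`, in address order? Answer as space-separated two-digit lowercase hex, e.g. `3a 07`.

[4+:4] addr_hi=-6 & 0xf = 0xa; word=0xa0
[2+:2] type=2 & 0x3 = 0x2; word=0xa8
[0+:2] slot=2 & 0x3 = 0x2; word=0xaa
word = 0xaa → big-endian bytes:
  [0]=0xaa

aa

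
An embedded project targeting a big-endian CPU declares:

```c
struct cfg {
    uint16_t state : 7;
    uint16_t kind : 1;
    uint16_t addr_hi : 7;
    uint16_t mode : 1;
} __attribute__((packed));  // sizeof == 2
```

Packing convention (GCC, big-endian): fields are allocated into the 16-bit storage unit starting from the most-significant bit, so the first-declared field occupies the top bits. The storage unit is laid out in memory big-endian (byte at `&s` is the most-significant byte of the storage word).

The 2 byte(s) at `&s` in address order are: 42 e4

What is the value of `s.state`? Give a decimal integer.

33

[0]=0x42 [1]=0xe4 (big-endian) → word 0x42e4
state [9+:7] = (word>>9) & 0x7f = 33  ←
kind [8+:1] = (word>>8) & 0x1 = 0
addr_hi [1+:7] = (word>>1) & 0x7f = 114
mode [0+:1] = (word>>0) & 0x1 = 0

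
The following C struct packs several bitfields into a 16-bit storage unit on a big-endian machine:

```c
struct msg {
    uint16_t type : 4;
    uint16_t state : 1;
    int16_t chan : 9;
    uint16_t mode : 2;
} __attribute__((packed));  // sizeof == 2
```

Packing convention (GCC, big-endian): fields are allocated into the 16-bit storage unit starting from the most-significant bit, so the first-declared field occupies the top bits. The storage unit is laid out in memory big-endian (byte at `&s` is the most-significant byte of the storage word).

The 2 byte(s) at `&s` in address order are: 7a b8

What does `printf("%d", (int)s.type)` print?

[0]=0x7a [1]=0xb8 (big-endian) → word 0x7ab8
type:4 @ bit 12 → (0x7ab8>>12)&0xf = 0x7  ←
state:1 @ bit 11 → (0x7ab8>>11)&0x1 = 0x1
chan:9 @ bit 2 → (0x7ab8>>2)&0x1ff = 0xae
mode:2 @ bit 0 → (0x7ab8>>0)&0x3 = 0x0

7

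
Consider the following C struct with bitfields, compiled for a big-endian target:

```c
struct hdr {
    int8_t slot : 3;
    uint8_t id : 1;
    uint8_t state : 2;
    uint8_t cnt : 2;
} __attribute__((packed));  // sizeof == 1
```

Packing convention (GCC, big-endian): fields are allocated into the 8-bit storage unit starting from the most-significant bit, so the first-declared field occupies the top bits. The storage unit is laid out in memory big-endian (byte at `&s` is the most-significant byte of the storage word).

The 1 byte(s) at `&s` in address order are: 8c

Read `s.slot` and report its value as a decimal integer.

[0]=0x8c (big-endian) → word 0x8c
slot:3 @ bit 5 → (0x8c>>5)&0x7 = 0x4  ←
id:1 @ bit 4 → (0x8c>>4)&0x1 = 0x0
state:2 @ bit 2 → (0x8c>>2)&0x3 = 0x3
cnt:2 @ bit 0 → (0x8c>>0)&0x3 = 0x0
slot signed 3b, MSB=1: 4 - 8 = -4

-4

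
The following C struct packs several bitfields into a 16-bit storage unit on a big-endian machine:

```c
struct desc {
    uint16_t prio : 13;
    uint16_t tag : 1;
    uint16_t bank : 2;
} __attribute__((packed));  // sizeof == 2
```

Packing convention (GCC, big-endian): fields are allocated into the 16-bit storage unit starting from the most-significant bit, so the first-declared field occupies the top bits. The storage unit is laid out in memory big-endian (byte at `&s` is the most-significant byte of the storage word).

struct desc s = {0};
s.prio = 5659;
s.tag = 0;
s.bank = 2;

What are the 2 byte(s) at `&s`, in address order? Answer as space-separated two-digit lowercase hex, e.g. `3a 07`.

b0 da

prio:13 = 5659 → 0x161b << 3 → word 0xb0d8
tag:1 = 0 → 0x0 << 2 → word 0xb0d8
bank:2 = 2 → 0x2 << 0 → word 0xb0da
word = 0xb0da → big-endian bytes:
  [0]=0xb0  [1]=0xda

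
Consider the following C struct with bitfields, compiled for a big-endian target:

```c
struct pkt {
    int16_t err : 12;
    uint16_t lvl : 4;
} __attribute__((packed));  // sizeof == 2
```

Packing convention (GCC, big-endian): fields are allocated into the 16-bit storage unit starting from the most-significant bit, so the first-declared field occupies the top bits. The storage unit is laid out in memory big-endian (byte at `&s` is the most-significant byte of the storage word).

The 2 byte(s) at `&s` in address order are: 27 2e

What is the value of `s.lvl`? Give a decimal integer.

[0]=0x27 [1]=0x2e (big-endian) → word 0x272e
err [4+:12] = (word>>4) & 0xfff = 626
lvl [0+:4] = (word>>0) & 0xf = 14  ←

14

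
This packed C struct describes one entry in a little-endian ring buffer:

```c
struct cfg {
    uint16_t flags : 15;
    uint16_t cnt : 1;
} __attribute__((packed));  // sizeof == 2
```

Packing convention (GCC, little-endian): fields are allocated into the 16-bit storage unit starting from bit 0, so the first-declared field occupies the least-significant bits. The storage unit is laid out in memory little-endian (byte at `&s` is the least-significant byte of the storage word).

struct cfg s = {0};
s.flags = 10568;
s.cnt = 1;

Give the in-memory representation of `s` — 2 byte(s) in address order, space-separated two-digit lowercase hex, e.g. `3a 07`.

48 a9

[0+:15] flags=10568 & 0x7fff = 0x2948; word=0x2948
[15+:1] cnt=1 & 0x1 = 0x1; word=0xa948
word = 0xa948 → little-endian bytes:
  [0]=0x48  [1]=0xa9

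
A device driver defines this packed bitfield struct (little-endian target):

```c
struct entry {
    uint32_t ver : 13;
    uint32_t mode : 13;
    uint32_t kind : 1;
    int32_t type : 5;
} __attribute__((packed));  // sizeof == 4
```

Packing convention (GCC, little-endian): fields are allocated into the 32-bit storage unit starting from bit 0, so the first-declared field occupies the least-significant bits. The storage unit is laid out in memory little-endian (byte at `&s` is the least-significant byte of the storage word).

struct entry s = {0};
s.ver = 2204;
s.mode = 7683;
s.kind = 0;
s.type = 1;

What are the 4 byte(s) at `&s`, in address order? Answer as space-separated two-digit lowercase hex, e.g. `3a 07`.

9c 68 c0 0b

ver:13 = 2204 → 0x89c << 0 → word 0x0000089c
mode:13 = 7683 → 0x1e03 << 13 → word 0x03c0689c
kind:1 = 0 → 0x0 << 26 → word 0x03c0689c
type:5 = 1 → 0x1 << 27 → word 0x0bc0689c
word = 0x0bc0689c → little-endian bytes:
  [0]=0x9c  [1]=0x68  [2]=0xc0  [3]=0x0b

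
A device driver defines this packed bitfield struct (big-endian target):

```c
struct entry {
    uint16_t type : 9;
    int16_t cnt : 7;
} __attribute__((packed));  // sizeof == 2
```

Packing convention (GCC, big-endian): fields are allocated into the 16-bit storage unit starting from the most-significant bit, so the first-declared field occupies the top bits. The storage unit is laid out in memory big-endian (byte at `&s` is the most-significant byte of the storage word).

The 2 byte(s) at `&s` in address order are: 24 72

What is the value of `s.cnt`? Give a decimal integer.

[0]=0x24 [1]=0x72 (big-endian) → word 0x2472
type:9 @ bit 7 → (0x2472>>7)&0x1ff = 0x48
cnt:7 @ bit 0 → (0x2472>>0)&0x7f = 0x72  ←
cnt signed 7b, MSB=1: 114 - 128 = -14

-14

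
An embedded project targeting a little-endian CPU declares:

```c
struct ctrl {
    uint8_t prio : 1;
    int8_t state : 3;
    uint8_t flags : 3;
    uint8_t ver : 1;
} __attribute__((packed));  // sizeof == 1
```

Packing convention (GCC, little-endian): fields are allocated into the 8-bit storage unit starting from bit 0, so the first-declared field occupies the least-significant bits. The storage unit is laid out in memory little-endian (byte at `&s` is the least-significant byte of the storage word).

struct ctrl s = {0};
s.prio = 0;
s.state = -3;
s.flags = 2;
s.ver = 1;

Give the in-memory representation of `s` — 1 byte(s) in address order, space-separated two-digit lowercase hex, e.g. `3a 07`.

[0+:1] prio=0 & 0x1 = 0x0; word=0x00
[1+:3] state=-3 & 0x7 = 0x5; word=0x0a
[4+:3] flags=2 & 0x7 = 0x2; word=0x2a
[7+:1] ver=1 & 0x1 = 0x1; word=0xaa
word = 0xaa → little-endian bytes:
  [0]=0xaa

aa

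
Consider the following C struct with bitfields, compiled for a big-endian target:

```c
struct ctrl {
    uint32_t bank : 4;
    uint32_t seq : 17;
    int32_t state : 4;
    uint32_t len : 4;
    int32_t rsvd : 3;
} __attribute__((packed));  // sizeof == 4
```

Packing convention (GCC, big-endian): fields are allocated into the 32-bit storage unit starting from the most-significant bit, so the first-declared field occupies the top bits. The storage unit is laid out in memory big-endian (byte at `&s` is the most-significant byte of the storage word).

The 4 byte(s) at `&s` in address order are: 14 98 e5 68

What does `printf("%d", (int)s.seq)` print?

37660

[0]=0x14 [1]=0x98 [2]=0xe5 [3]=0x68 (big-endian) → word 0x1498e568
bank [28+:4] = (word>>28) & 0xf = 1
seq [11+:17] = (word>>11) & 0x1ffff = 37660  ←
state [7+:4] = (word>>7) & 0xf = 10
len [3+:4] = (word>>3) & 0xf = 13
rsvd [0+:3] = (word>>0) & 0x7 = 0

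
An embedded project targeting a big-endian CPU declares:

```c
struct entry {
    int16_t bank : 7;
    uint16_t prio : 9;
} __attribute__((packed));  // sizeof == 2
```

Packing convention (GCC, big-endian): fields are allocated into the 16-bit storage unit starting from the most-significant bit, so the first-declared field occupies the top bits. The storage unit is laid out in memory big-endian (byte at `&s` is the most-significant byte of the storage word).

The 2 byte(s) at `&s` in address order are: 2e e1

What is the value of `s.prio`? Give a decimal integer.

225

[0]=0x2e [1]=0xe1 (big-endian) → word 0x2ee1
bank [9+:7] = (word>>9) & 0x7f = 23
prio [0+:9] = (word>>0) & 0x1ff = 225  ←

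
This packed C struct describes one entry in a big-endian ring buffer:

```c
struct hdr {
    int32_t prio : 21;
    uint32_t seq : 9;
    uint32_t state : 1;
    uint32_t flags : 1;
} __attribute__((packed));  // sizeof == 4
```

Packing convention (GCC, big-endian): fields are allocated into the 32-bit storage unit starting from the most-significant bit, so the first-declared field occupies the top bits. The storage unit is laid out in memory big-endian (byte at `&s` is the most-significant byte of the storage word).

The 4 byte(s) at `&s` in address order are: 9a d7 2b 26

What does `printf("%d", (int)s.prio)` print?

-828699

[0]=0x9a [1]=0xd7 [2]=0x2b [3]=0x26 (big-endian) → word 0x9ad72b26
prio [11+:21] = (word>>11) & 0x1fffff = 1268453  ←
seq [2+:9] = (word>>2) & 0x1ff = 201
state [1+:1] = (word>>1) & 0x1 = 1
flags [0+:1] = (word>>0) & 0x1 = 0
prio signed 21b, MSB=1: 1268453 - 2097152 = -828699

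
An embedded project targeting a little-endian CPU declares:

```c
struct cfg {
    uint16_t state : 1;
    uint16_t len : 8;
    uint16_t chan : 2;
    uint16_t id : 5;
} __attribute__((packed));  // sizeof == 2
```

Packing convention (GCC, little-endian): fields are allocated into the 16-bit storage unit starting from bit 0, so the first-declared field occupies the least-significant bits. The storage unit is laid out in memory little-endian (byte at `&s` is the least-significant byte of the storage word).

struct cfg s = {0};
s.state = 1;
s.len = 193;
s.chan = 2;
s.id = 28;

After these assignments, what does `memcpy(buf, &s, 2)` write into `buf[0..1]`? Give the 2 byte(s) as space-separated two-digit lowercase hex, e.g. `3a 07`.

state (1b) val=1 bits=0x1 at bit 0: 0x0001
len (8b) val=193 bits=0xc1 at bit 1: 0x0183
chan (2b) val=2 bits=0x2 at bit 9: 0x0583
id (5b) val=28 bits=0x1c at bit 11: 0xe583
word = 0xe583 → little-endian bytes:
  [0]=0x83  [1]=0xe5

83 e5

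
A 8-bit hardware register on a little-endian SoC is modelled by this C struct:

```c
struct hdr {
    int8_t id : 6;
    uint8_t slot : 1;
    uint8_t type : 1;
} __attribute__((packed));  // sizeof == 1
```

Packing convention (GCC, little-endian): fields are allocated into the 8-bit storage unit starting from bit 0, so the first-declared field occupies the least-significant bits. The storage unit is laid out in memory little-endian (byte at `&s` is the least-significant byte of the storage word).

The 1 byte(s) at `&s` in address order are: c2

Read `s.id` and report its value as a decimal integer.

[0]=0xc2 (little-endian) → word 0xc2
id:6 @ bit 0 → (0xc2>>0)&0x3f = 0x2  ←
slot:1 @ bit 6 → (0xc2>>6)&0x1 = 0x1
type:1 @ bit 7 → (0xc2>>7)&0x1 = 0x1
id signed 6b, MSB=0: value = 2

2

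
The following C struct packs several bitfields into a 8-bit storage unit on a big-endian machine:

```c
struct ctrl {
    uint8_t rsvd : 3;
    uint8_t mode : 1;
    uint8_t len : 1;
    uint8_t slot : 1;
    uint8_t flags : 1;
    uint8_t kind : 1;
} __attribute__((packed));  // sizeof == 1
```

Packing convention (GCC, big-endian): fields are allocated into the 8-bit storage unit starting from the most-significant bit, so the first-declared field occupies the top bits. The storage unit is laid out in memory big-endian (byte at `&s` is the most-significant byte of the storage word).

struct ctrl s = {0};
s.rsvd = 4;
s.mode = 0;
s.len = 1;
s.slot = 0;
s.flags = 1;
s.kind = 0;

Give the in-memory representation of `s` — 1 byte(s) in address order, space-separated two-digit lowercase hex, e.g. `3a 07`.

[5+:3] rsvd=4 & 0x7 = 0x4; word=0x80
[4+:1] mode=0 & 0x1 = 0x0; word=0x80
[3+:1] len=1 & 0x1 = 0x1; word=0x88
[2+:1] slot=0 & 0x1 = 0x0; word=0x88
[1+:1] flags=1 & 0x1 = 0x1; word=0x8a
[0+:1] kind=0 & 0x1 = 0x0; word=0x8a
word = 0x8a → big-endian bytes:
  [0]=0x8a

8a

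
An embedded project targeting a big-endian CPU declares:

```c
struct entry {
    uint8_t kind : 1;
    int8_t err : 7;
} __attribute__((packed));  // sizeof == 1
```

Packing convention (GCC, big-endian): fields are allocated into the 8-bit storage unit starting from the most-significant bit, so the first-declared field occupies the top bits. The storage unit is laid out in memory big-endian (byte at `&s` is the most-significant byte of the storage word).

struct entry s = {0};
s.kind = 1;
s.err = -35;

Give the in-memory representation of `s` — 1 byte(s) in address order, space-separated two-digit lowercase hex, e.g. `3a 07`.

kind:1 = 1 → 0x1 << 7 → word 0x80
err:7 = -35 → 0x5d << 0 → word 0xdd
word = 0xdd → big-endian bytes:
  [0]=0xdd

dd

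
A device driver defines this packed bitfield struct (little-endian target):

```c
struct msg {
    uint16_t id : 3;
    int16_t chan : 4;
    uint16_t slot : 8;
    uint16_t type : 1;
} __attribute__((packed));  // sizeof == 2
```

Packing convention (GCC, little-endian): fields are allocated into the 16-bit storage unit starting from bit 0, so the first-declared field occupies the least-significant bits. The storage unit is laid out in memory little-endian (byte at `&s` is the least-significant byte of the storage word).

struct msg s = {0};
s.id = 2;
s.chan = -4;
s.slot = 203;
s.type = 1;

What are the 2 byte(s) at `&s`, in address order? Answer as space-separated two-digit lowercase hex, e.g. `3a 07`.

e2 e5

id (3b) val=2 bits=0x2 at bit 0: 0x0002
chan (4b) val=-4 bits=0xc at bit 3: 0x0062
slot (8b) val=203 bits=0xcb at bit 7: 0x65e2
type (1b) val=1 bits=0x1 at bit 15: 0xe5e2
word = 0xe5e2 → little-endian bytes:
  [0]=0xe2  [1]=0xe5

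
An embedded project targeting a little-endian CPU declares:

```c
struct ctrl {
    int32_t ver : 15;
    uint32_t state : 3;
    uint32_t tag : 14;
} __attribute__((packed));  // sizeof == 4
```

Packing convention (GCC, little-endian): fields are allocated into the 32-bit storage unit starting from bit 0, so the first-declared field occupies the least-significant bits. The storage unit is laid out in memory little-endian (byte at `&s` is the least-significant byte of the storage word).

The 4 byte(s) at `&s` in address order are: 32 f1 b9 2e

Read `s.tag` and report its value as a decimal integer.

2990

[0]=0x32 [1]=0xf1 [2]=0xb9 [3]=0x2e (little-endian) → word 0x2eb9f132
ver [0+:15] = (word>>0) & 0x7fff = 28978
state [15+:3] = (word>>15) & 0x7 = 3
tag [18+:14] = (word>>18) & 0x3fff = 2990  ←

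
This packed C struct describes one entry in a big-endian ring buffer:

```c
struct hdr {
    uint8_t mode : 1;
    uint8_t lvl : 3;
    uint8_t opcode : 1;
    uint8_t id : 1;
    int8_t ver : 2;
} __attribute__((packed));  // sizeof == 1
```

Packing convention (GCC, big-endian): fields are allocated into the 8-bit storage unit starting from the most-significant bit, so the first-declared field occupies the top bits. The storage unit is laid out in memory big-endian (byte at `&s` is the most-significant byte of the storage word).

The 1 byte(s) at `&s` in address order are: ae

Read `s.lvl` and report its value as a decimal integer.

2

[0]=0xae (big-endian) → word 0xae
mode [7+:1] = (word>>7) & 0x1 = 1
lvl [4+:3] = (word>>4) & 0x7 = 2  ←
opcode [3+:1] = (word>>3) & 0x1 = 1
id [2+:1] = (word>>2) & 0x1 = 1
ver [0+:2] = (word>>0) & 0x3 = 2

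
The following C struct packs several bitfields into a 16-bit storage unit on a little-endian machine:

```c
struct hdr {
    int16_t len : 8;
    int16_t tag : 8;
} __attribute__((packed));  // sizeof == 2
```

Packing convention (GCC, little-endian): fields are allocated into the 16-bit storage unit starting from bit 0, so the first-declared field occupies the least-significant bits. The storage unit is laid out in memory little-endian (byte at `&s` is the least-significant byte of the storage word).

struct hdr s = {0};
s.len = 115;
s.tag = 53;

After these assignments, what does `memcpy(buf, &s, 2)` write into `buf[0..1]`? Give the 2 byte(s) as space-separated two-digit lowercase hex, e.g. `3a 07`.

73 35

len (8b) val=115 bits=0x73 at bit 0: 0x0073
tag (8b) val=53 bits=0x35 at bit 8: 0x3573
word = 0x3573 → little-endian bytes:
  [0]=0x73  [1]=0x35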